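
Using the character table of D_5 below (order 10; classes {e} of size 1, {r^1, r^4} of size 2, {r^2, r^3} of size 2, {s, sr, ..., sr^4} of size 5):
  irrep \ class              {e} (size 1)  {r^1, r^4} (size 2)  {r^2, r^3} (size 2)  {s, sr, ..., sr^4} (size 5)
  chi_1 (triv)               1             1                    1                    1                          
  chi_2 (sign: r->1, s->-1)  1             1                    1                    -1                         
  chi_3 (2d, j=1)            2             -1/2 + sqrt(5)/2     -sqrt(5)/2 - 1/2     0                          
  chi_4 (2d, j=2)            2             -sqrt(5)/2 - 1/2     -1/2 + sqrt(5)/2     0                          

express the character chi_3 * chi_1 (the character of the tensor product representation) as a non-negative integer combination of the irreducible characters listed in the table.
chi_3 tensor chi_1 = chi_3 (all other irreducibles have multiplicity 0).

Reasoning: The character of a tensor product is the pointwise product (chi_3 * chi_1)(C) = chi_3(C) * chi_1(C):
  {e}: (2)*(1), {r^1, r^4}: (-1/2 + sqrt(5)/2)*(1), {r^2, r^3}: (-sqrt(5)/2 - 1/2)*(1), {s, sr, ..., sr^4}: (0)*(1)
so (chi_3 * chi_1) takes values
  {e} -> 2, {r^1, r^4} -> -1/2 + sqrt(5)/2, {r^2, r^3} -> -sqrt(5)/2 - 1/2, {s, sr, ..., sr^4} -> 0.
Now take the inner product of this character with each irreducible chi from the table, <chi_3*chi_1, chi> = (1/10) sum_C |C| (chi_3*chi_1)(C) conj(chi(C)):
  <chi_3*chi_1, chi_1> = (1/10)[1*(2)*conj(1) + 2*(-1/2 + sqrt(5)/2)*conj(1) + 2*(-sqrt(5)/2 - 1/2)*conj(1) + 5*(0)*conj(1)]
      = (1/10)[(2) + (-1 + sqrt(5)) + (-sqrt(5) - 1) + (0)] = 0/10 = 0
  <chi_3*chi_1, chi_2> = (1/10)[1*(2)*conj(1) + 2*(-1/2 + sqrt(5)/2)*conj(1) + 2*(-sqrt(5)/2 - 1/2)*conj(1) + 5*(0)*conj(-1)]
      = (1/10)[(2) + (-1 + sqrt(5)) + (-sqrt(5) - 1) + (0)] = 0/10 = 0
  <chi_3*chi_1, chi_3> = (1/10)[1*(2)*conj(2) + 2*(-1/2 + sqrt(5)/2)*conj(-1/2 + sqrt(5)/2) + 2*(-sqrt(5)/2 - 1/2)*conj(-sqrt(5)/2 - 1/2) + 5*(0)*conj(0)]
      = (1/10)[(4) + (3 - sqrt(5)) + (sqrt(5) + 3) + (0)] = 10/10 = 1
  <chi_3*chi_1, chi_4> = (1/10)[1*(2)*conj(2) + 2*(-1/2 + sqrt(5)/2)*conj(-sqrt(5)/2 - 1/2) + 2*(-sqrt(5)/2 - 1/2)*conj(-1/2 + sqrt(5)/2) + 5*(0)*conj(0)]
      = (1/10)[(4) + (-2) + (-2) + (0)] = 0/10 = 0
Hence the multiplicities are chi_3: 1. Dimension check: dim(chi_3)*dim(chi_1) = 2*1 = 2 and sum (mult * dim) = 1*2 = 2.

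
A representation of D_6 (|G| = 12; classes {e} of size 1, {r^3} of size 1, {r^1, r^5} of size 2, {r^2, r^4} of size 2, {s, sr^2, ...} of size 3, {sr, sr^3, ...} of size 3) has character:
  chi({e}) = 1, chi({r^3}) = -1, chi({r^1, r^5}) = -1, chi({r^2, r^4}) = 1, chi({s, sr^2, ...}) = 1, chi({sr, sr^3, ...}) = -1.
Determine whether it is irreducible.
Irreducible: <chi, chi> = 1.

Why: <chi, chi> = (1/|G|) sum_C |C| * |chi(C)|^2 = (1/12)[1*|1|^2 + 1*|-1|^2 + 2*|-1|^2 + 2*|1|^2 + 3*|1|^2 + 3*|-1|^2]
  = (1/12)[(1) + (1) + (2) + (2) + (3) + (3)] = 12/12 = 1.
A character is irreducible iff <chi, chi> = 1, so this representation is irreducible.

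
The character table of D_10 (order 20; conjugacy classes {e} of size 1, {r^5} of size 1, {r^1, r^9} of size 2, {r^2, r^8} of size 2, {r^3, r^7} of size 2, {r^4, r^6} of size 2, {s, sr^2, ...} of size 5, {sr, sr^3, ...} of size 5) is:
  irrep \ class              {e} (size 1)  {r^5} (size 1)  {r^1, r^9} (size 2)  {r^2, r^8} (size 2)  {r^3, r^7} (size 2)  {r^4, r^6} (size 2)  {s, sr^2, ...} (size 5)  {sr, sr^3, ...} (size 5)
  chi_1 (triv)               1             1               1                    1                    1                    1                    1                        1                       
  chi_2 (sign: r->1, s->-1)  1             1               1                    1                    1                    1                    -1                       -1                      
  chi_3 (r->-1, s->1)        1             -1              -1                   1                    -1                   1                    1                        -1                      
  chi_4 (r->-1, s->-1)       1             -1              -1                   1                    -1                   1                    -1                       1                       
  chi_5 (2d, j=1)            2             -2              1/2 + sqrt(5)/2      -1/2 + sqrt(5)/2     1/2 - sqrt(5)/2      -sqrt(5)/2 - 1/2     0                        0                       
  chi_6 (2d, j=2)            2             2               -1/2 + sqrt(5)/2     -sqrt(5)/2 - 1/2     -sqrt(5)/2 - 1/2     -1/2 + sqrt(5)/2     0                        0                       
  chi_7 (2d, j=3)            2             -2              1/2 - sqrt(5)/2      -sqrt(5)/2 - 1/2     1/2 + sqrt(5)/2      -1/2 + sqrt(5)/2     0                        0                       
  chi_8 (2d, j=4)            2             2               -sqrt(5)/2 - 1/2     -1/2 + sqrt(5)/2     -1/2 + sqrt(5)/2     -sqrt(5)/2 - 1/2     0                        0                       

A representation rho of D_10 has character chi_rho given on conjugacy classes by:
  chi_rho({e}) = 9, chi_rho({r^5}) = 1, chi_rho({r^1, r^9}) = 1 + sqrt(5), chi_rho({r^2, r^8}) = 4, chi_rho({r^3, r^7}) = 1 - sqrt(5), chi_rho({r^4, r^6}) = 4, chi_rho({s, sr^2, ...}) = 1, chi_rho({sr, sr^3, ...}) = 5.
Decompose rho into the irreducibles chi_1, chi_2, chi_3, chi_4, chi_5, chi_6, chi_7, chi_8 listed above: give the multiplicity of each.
Multiplicities: chi_1: 3, chi_2: 0, chi_3: 0, chi_4: 2, chi_5: 1, chi_6: 1, chi_7: 0, chi_8: 0.

Working: Use <chi_rho, chi> = (1/|G|) sum_C |C| * chi_rho(C) * conj(chi(C)) with |G| = 20 for each irreducible chi in the table:
  <chi_rho, chi_1> = (1/20)[1*(9)*conj(1) + 1*(1)*conj(1) + 2*(1 + sqrt(5))*conj(1) + 2*(4)*conj(1) + 2*(1 - sqrt(5))*conj(1) + 2*(4)*conj(1) + 5*(1)*conj(1) + 5*(5)*conj(1)]
      = (1/20)[(9) + (1) + (2 + 2*sqrt(5)) + (8) + (2 - 2*sqrt(5)) + (8) + (5) + (25)] = 60/20 = 3
  <chi_rho, chi_2> = (1/20)[1*(9)*conj(1) + 1*(1)*conj(1) + 2*(1 + sqrt(5))*conj(1) + 2*(4)*conj(1) + 2*(1 - sqrt(5))*conj(1) + 2*(4)*conj(1) + 5*(1)*conj(-1) + 5*(5)*conj(-1)]
      = (1/20)[(9) + (1) + (2 + 2*sqrt(5)) + (8) + (2 - 2*sqrt(5)) + (8) + (-5) + (-25)] = 0/20 = 0
  <chi_rho, chi_3> = (1/20)[1*(9)*conj(1) + 1*(1)*conj(-1) + 2*(1 + sqrt(5))*conj(-1) + 2*(4)*conj(1) + 2*(1 - sqrt(5))*conj(-1) + 2*(4)*conj(1) + 5*(1)*conj(1) + 5*(5)*conj(-1)]
      = (1/20)[(9) + (-1) + (-2*sqrt(5) - 2) + (8) + (-2 + 2*sqrt(5)) + (8) + (5) + (-25)] = 0/20 = 0
  <chi_rho, chi_4> = (1/20)[1*(9)*conj(1) + 1*(1)*conj(-1) + 2*(1 + sqrt(5))*conj(-1) + 2*(4)*conj(1) + 2*(1 - sqrt(5))*conj(-1) + 2*(4)*conj(1) + 5*(1)*conj(-1) + 5*(5)*conj(1)]
      = (1/20)[(9) + (-1) + (-2*sqrt(5) - 2) + (8) + (-2 + 2*sqrt(5)) + (8) + (-5) + (25)] = 40/20 = 2
  <chi_rho, chi_5> = (1/20)[1*(9)*conj(2) + 1*(1)*conj(-2) + 2*(1 + sqrt(5))*conj(1/2 + sqrt(5)/2) + 2*(4)*conj(-1/2 + sqrt(5)/2) + 2*(1 - sqrt(5))*conj(1/2 - sqrt(5)/2) + 2*(4)*conj(-sqrt(5)/2 - 1/2) + 5*(1)*conj(0) + 5*(5)*conj(0)]
      = (1/20)[(18) + (-2) + (2*sqrt(5) + 6) + (-4 + 4*sqrt(5)) + (6 - 2*sqrt(5)) + (-4*sqrt(5) - 4) + (0) + (0)] = 20/20 = 1
  <chi_rho, chi_6> = (1/20)[1*(9)*conj(2) + 1*(1)*conj(2) + 2*(1 + sqrt(5))*conj(-1/2 + sqrt(5)/2) + 2*(4)*conj(-sqrt(5)/2 - 1/2) + 2*(1 - sqrt(5))*conj(-sqrt(5)/2 - 1/2) + 2*(4)*conj(-1/2 + sqrt(5)/2) + 5*(1)*conj(0) + 5*(5)*conj(0)]
      = (1/20)[(18) + (2) + (4) + (-4*sqrt(5) - 4) + (4) + (-4 + 4*sqrt(5)) + (0) + (0)] = 20/20 = 1
  <chi_rho, chi_7> = (1/20)[1*(9)*conj(2) + 1*(1)*conj(-2) + 2*(1 + sqrt(5))*conj(1/2 - sqrt(5)/2) + 2*(4)*conj(-sqrt(5)/2 - 1/2) + 2*(1 - sqrt(5))*conj(1/2 + sqrt(5)/2) + 2*(4)*conj(-1/2 + sqrt(5)/2) + 5*(1)*conj(0) + 5*(5)*conj(0)]
      = (1/20)[(18) + (-2) + (-4) + (-4*sqrt(5) - 4) + (-4) + (-4 + 4*sqrt(5)) + (0) + (0)] = 0/20 = 0
  <chi_rho, chi_8> = (1/20)[1*(9)*conj(2) + 1*(1)*conj(2) + 2*(1 + sqrt(5))*conj(-sqrt(5)/2 - 1/2) + 2*(4)*conj(-1/2 + sqrt(5)/2) + 2*(1 - sqrt(5))*conj(-1/2 + sqrt(5)/2) + 2*(4)*conj(-sqrt(5)/2 - 1/2) + 5*(1)*conj(0) + 5*(5)*conj(0)]
      = (1/20)[(18) + (2) + (-6 - 2*sqrt(5)) + (-4 + 4*sqrt(5)) + (-6 + 2*sqrt(5)) + (-4*sqrt(5) - 4) + (0) + (0)] = 0/20 = 0
Dimension check: dim(rho) = sum (mult * dim) = 3*1 + 0*1 + 0*1 + 2*1 + 1*2 + 1*2 + 0*2 + 0*2 = 9 = chi_rho(e) = 9.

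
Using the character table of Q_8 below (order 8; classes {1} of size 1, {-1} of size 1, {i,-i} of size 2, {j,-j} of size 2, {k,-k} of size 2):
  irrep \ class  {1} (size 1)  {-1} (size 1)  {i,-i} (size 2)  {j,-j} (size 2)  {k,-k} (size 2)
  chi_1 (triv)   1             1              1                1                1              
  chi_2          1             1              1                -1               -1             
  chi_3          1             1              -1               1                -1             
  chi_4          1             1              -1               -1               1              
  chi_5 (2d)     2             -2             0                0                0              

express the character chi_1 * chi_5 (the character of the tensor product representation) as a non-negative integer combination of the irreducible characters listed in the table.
chi_1 tensor chi_5 = chi_5 (all other irreducibles have multiplicity 0).

Proof sketch: The character of a tensor product is the pointwise product (chi_1 * chi_5)(C) = chi_1(C) * chi_5(C):
  {1}: (1)*(2), {-1}: (1)*(-2), {i,-i}: (1)*(0), {j,-j}: (1)*(0), {k,-k}: (1)*(0)
so (chi_1 * chi_5) takes values
  {1} -> 2, {-1} -> -2, {i,-i} -> 0, {j,-j} -> 0, {k,-k} -> 0.
Now take the inner product of this character with each irreducible chi from the table, <chi_1*chi_5, chi> = (1/8) sum_C |C| (chi_1*chi_5)(C) conj(chi(C)):
  <chi_1*chi_5, chi_1> = (1/8)[1*(2)*conj(1) + 1*(-2)*conj(1) + 2*(0)*conj(1) + 2*(0)*conj(1) + 2*(0)*conj(1)]
      = (1/8)[(2) + (-2) + (0) + (0) + (0)] = 0/8 = 0
  <chi_1*chi_5, chi_2> = (1/8)[1*(2)*conj(1) + 1*(-2)*conj(1) + 2*(0)*conj(1) + 2*(0)*conj(-1) + 2*(0)*conj(-1)]
      = (1/8)[(2) + (-2) + (0) + (0) + (0)] = 0/8 = 0
  <chi_1*chi_5, chi_3> = (1/8)[1*(2)*conj(1) + 1*(-2)*conj(1) + 2*(0)*conj(-1) + 2*(0)*conj(1) + 2*(0)*conj(-1)]
      = (1/8)[(2) + (-2) + (0) + (0) + (0)] = 0/8 = 0
  <chi_1*chi_5, chi_4> = (1/8)[1*(2)*conj(1) + 1*(-2)*conj(1) + 2*(0)*conj(-1) + 2*(0)*conj(-1) + 2*(0)*conj(1)]
      = (1/8)[(2) + (-2) + (0) + (0) + (0)] = 0/8 = 0
  <chi_1*chi_5, chi_5> = (1/8)[1*(2)*conj(2) + 1*(-2)*conj(-2) + 2*(0)*conj(0) + 2*(0)*conj(0) + 2*(0)*conj(0)]
      = (1/8)[(4) + (4) + (0) + (0) + (0)] = 8/8 = 1
Hence the multiplicities are chi_5: 1. Dimension check: dim(chi_1)*dim(chi_5) = 1*2 = 2 and sum (mult * dim) = 1*2 = 2.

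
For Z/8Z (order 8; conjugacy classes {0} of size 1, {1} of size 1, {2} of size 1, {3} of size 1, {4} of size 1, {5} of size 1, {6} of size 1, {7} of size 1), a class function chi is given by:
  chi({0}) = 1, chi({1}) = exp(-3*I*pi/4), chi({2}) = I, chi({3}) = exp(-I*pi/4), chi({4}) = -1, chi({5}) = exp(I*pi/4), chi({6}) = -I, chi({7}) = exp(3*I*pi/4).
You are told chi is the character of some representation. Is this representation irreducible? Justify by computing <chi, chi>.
Irreducible: <chi, chi> = 1.

Argument: <chi, chi> = (1/|G|) sum_C |C| * |chi(C)|^2 = (1/8)[1*|1|^2 + 1*|exp(-3*I*pi/4)|^2 + 1*|I|^2 + 1*|exp(-I*pi/4)|^2 + 1*|-1|^2 + 1*|exp(I*pi/4)|^2 + 1*|-I|^2 + 1*|exp(3*I*pi/4)|^2]
  = (1/8)[(1) + (1) + (1) + (1) + (1) + (1) + (1) + (1)] = 8/8 = 1.
(Exp terms are combined using exp(i*s)*conj(exp(i*t)) = exp(i*(s-t)), and sums of them are collapsed using the identity that for every m > 1 the m distinct m-th roots of unity sum to 0, e.g. 1 + exp(2*I*pi/3) + exp(-2*I*pi/3) = 0.)
A character is irreducible iff <chi, chi> = 1, so this representation is irreducible.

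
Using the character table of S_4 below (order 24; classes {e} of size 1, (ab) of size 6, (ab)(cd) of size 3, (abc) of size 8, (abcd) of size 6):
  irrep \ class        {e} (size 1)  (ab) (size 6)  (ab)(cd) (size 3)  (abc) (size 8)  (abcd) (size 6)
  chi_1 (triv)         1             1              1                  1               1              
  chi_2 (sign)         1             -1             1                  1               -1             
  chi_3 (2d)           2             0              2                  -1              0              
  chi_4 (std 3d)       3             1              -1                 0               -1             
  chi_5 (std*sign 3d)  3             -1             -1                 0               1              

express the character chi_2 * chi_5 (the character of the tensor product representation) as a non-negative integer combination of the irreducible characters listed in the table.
chi_2 tensor chi_5 = chi_4 (all other irreducibles have multiplicity 0).

Working: The character of a tensor product is the pointwise product (chi_2 * chi_5)(C) = chi_2(C) * chi_5(C):
  {e}: (1)*(3), (ab): (-1)*(-1), (ab)(cd): (1)*(-1), (abc): (1)*(0), (abcd): (-1)*(1)
so (chi_2 * chi_5) takes values
  {e} -> 3, (ab) -> 1, (ab)(cd) -> -1, (abc) -> 0, (abcd) -> -1.
Now take the inner product of this character with each irreducible chi from the table, <chi_2*chi_5, chi> = (1/24) sum_C |C| (chi_2*chi_5)(C) conj(chi(C)):
  <chi_2*chi_5, chi_1> = (1/24)[1*(3)*conj(1) + 6*(1)*conj(1) + 3*(-1)*conj(1) + 8*(0)*conj(1) + 6*(-1)*conj(1)]
      = (1/24)[(3) + (6) + (-3) + (0) + (-6)] = 0/24 = 0
  <chi_2*chi_5, chi_2> = (1/24)[1*(3)*conj(1) + 6*(1)*conj(-1) + 3*(-1)*conj(1) + 8*(0)*conj(1) + 6*(-1)*conj(-1)]
      = (1/24)[(3) + (-6) + (-3) + (0) + (6)] = 0/24 = 0
  <chi_2*chi_5, chi_3> = (1/24)[1*(3)*conj(2) + 6*(1)*conj(0) + 3*(-1)*conj(2) + 8*(0)*conj(-1) + 6*(-1)*conj(0)]
      = (1/24)[(6) + (0) + (-6) + (0) + (0)] = 0/24 = 0
  <chi_2*chi_5, chi_4> = (1/24)[1*(3)*conj(3) + 6*(1)*conj(1) + 3*(-1)*conj(-1) + 8*(0)*conj(0) + 6*(-1)*conj(-1)]
      = (1/24)[(9) + (6) + (3) + (0) + (6)] = 24/24 = 1
  <chi_2*chi_5, chi_5> = (1/24)[1*(3)*conj(3) + 6*(1)*conj(-1) + 3*(-1)*conj(-1) + 8*(0)*conj(0) + 6*(-1)*conj(1)]
      = (1/24)[(9) + (-6) + (3) + (0) + (-6)] = 0/24 = 0
Hence the multiplicities are chi_4: 1. Dimension check: dim(chi_2)*dim(chi_5) = 1*3 = 3 and sum (mult * dim) = 1*3 = 3.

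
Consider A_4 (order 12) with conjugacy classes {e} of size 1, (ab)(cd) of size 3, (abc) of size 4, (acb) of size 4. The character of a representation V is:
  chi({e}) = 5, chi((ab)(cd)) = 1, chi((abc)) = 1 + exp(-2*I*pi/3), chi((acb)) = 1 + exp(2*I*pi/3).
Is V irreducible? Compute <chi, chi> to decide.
Not irreducible (reducible): <chi, chi> = 3 > 1.

Argument: <chi, chi> = (1/|G|) sum_C |C| * |chi(C)|^2 = (1/12)[1*|5|^2 + 3*|1|^2 + 4*|1 + exp(-2*I*pi/3)|^2 + 4*|1 + exp(2*I*pi/3)|^2]
  = (1/12)[(25) + (3) + (4) + (4)] = 36/12 = 3.
(Exp terms are combined using exp(i*s)*conj(exp(i*t)) = exp(i*(s-t)), and sums of them are collapsed using the identity that for every m > 1 the m distinct m-th roots of unity sum to 0, e.g. 1 + exp(2*I*pi/3) + exp(-2*I*pi/3) = 0.)
A character is irreducible iff <chi, chi> = 1, so this representation is reducible.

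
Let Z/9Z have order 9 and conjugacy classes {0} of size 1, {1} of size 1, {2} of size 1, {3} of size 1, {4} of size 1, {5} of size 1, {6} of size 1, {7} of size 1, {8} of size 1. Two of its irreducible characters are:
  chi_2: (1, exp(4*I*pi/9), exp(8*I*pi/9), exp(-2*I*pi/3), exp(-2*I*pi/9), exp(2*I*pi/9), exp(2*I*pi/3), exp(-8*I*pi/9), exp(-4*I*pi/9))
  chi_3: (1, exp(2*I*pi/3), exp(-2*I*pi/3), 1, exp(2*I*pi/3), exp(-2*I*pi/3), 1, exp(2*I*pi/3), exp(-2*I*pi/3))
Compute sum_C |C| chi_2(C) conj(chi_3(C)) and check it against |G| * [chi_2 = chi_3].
Sum = 0; so <chi_2, chi_3> = 0 (distinct irreducibles are orthogonal).

Reasoning: Compute term by term over conjugacy classes (|C| * chi_2(C) * conj(chi_3(C))):
  1*(1)*conj(1) + 1*(exp(4*I*pi/9))*conj(exp(2*I*pi/3)) + 1*(exp(8*I*pi/9))*conj(exp(-2*I*pi/3)) + 1*(exp(-2*I*pi/3))*conj(1) + 1*(exp(-2*I*pi/9))*conj(exp(2*I*pi/3)) + 1*(exp(2*I*pi/9))*conj(exp(-2*I*pi/3)) + 1*(exp(2*I*pi/3))*conj(1) + 1*(exp(-8*I*pi/9))*conj(exp(2*I*pi/3)) + 1*(exp(-4*I*pi/9))*conj(exp(-2*I*pi/3))
  = (1) + (exp(-2*I*pi/9)) + (exp(-4*I*pi/9)) + (exp(-2*I*pi/3)) + (exp(-8*I*pi/9)) + (exp(8*I*pi/9)) + (exp(2*I*pi/3)) + (exp(4*I*pi/9)) + (exp(2*I*pi/9))
  = 0.
(Exp terms are combined using exp(i*s)*conj(exp(i*t)) = exp(i*(s-t)), and sums of them are collapsed using the identity that for every m > 1 the m distinct m-th roots of unity sum to 0, e.g. 1 + exp(2*I*pi/3) + exp(-2*I*pi/3) = 0.)
Dividing by |G| = 9 gives 0/9 = 0, matching the row-orthogonality relation <chi_2, chi_3> = [chi_2 = chi_3].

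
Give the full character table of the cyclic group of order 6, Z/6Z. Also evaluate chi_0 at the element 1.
Character table of Z/6Z (irreps indexed chi_0,...,chi_5 with chi_k(m) = zeta_6^(k*m), zeta_6 = exp(2*pi*i/6)):
  irrep \ class  {0} (size 1)  {1} (size 1)    {2} (size 1)    {3} (size 1)  {4} (size 1)    {5} (size 1)  
  chi_0          1             1               1               1             1               1             
  chi_1          1             exp(I*pi/3)     exp(2*I*pi/3)   -1            exp(-2*I*pi/3)  exp(-I*pi/3)  
  chi_2          1             exp(2*I*pi/3)   exp(-2*I*pi/3)  1             exp(2*I*pi/3)   exp(-2*I*pi/3)
  chi_3          1             -1              1               -1            1               -1            
  chi_4          1             exp(-2*I*pi/3)  exp(2*I*pi/3)   1             exp(-2*I*pi/3)  exp(2*I*pi/3) 
  chi_5          1             exp(-I*pi/3)    exp(-2*I*pi/3)  -1            exp(2*I*pi/3)   exp(I*pi/3)   

Spot check: chi_0(1) = zeta_6^(0*1) = zeta_6^0 = 1.

Explanation: Z/6Z is abelian, so all 6 irreducible complex representations are 1-dimensional. They are given by chi_k(m) = zeta_6^(k*m) for k = 0,...,5. Row orthogonality: sum_m chi_k(m) conj(chi_l(m)) = 6 * [k = l].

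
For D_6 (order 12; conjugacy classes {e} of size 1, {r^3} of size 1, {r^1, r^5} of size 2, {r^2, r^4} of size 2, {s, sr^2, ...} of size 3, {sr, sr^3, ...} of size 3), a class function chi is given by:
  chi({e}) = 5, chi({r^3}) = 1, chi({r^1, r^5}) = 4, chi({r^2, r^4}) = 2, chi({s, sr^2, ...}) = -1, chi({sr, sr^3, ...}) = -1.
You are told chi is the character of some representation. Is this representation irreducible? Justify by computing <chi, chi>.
Not irreducible (reducible): <chi, chi> = 6 > 1.

Derivation: <chi, chi> = (1/|G|) sum_C |C| * |chi(C)|^2 = (1/12)[1*|5|^2 + 1*|1|^2 + 2*|4|^2 + 2*|2|^2 + 3*|-1|^2 + 3*|-1|^2]
  = (1/12)[(25) + (1) + (32) + (8) + (3) + (3)] = 72/12 = 6.
A character is irreducible iff <chi, chi> = 1, so this representation is reducible.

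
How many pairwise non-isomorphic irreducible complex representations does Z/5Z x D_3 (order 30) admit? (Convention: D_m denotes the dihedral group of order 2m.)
15

Solution. The number of irreducible complex representations of a finite group equals its number of conjugacy classes. For a direct product, #classes(G x H) = #classes(G) * #classes(H). Z/5Z has 5 classes (abelian), D_3 has 3 classes, so 5 * 3 = 15, so Z/5Z x D_3 (order 30) has exactly 15 irreducible complex representations.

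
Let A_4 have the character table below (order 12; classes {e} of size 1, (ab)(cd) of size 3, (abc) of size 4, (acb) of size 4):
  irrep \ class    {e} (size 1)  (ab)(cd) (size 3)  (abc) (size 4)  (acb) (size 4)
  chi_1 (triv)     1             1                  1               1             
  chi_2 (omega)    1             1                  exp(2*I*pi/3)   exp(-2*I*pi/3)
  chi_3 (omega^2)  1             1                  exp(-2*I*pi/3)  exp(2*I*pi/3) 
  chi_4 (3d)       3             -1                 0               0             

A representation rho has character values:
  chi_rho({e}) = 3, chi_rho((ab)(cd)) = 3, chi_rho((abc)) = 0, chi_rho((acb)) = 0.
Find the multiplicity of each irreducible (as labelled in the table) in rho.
Multiplicities: chi_1: 1, chi_2: 1, chi_3: 1, chi_4: 0.

Argument: Use <chi_rho, chi> = (1/|G|) sum_C |C| * chi_rho(C) * conj(chi(C)) with |G| = 12 for each irreducible chi in the table:
  <chi_rho, chi_1> = (1/12)[1*(3)*conj(1) + 3*(3)*conj(1) + 4*(0)*conj(1) + 4*(0)*conj(1)]
      = (1/12)[(3) + (9) + (0) + (0)] = 12/12 = 1
  <chi_rho, chi_2> = (1/12)[1*(3)*conj(1) + 3*(3)*conj(1) + 4*(0)*conj(exp(2*I*pi/3)) + 4*(0)*conj(exp(-2*I*pi/3))]
      = (1/12)[(3) + (9) + (0) + (0)] = 12/12 = 1
  <chi_rho, chi_3> = (1/12)[1*(3)*conj(1) + 3*(3)*conj(1) + 4*(0)*conj(exp(-2*I*pi/3)) + 4*(0)*conj(exp(2*I*pi/3))]
      = (1/12)[(3) + (9) + (0) + (0)] = 12/12 = 1
  <chi_rho, chi_4> = (1/12)[1*(3)*conj(3) + 3*(3)*conj(-1) + 4*(0)*conj(0) + 4*(0)*conj(0)]
      = (1/12)[(9) + (-9) + (0) + (0)] = 0/12 = 0
(Exp terms are combined using exp(i*s)*conj(exp(i*t)) = exp(i*(s-t)), and sums of them are collapsed using the identity that for every m > 1 the m distinct m-th roots of unity sum to 0, e.g. 1 + exp(2*I*pi/3) + exp(-2*I*pi/3) = 0.)
Dimension check: dim(rho) = sum (mult * dim) = 1*1 + 1*1 + 1*1 + 0*3 = 3 = chi_rho(e) = 3.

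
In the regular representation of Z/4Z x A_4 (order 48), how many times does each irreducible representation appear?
Each irreducible V_i of dimension d_i appears with multiplicity d_i, i.e. rho_reg = (direct sum over all irreducibles V_i) d_i V_i. The irreducible dimensions for Z/4Z x A_4 are 1, 1, 1, 1, 1, 1, 1, 1, 1, 1, 1, 1, 3, 3, 3, 3: 12 irreducibles of dimension 1, each with multiplicity 1; 4 irreducibles of dimension 3, each with multiplicity 3. Total dimension 12*1*1 + 4*3*3 = 48 = |G|.

Working: General theorem: in the regular representation of a finite group G, each irreducible appears with multiplicity equal to its dimension. Check: dim(rho_reg) = sum d_i^2 = 1 + 1 + 1 + 1 + 1 + 1 + 1 + 1 + 1 + 1 + 1 + 1 + 9 + 9 + 9 + 9 = 48 = |G|.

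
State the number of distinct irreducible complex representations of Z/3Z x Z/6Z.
18

Derivation: The number of irreducible complex representations of a finite group equals its number of conjugacy classes. Z/3Z x Z/6Z is abelian of order 18, so every element is its own conjugacy class: 18 classes, so Z/3Z x Z/6Z (order 18) has exactly 18 irreducible complex representations.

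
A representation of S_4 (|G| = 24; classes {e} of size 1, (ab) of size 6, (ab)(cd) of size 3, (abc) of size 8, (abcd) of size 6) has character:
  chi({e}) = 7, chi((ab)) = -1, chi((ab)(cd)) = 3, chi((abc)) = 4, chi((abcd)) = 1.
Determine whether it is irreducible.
Not irreducible (reducible): <chi, chi> = 9 > 1.

Explanation: <chi, chi> = (1/|G|) sum_C |C| * |chi(C)|^2 = (1/24)[1*|7|^2 + 6*|-1|^2 + 3*|3|^2 + 8*|4|^2 + 6*|1|^2]
  = (1/24)[(49) + (6) + (27) + (128) + (6)] = 216/24 = 9.
A character is irreducible iff <chi, chi> = 1, so this representation is reducible.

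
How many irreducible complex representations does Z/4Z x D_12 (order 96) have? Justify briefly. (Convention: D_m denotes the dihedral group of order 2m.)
36

Proof sketch: The number of irreducible complex representations of a finite group equals its number of conjugacy classes. For a direct product, #classes(G x H) = #classes(G) * #classes(H). Z/4Z has 4 classes (abelian), D_12 has 9 classes, so 4 * 9 = 36, so Z/4Z x D_12 (order 96) has exactly 36 irreducible complex representations.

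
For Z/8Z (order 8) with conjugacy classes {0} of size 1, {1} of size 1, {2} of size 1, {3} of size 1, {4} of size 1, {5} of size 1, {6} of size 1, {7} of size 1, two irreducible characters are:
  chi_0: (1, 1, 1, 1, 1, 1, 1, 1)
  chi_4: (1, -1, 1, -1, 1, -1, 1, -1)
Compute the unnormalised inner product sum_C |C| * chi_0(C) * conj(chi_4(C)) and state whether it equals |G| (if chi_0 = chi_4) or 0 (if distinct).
Sum = 0; so <chi_0, chi_4> = 0 (distinct irreducibles are orthogonal).

Justification: Compute term by term over conjugacy classes (|C| * chi_0(C) * conj(chi_4(C))):
  1*(1)*conj(1) + 1*(1)*conj(-1) + 1*(1)*conj(1) + 1*(1)*conj(-1) + 1*(1)*conj(1) + 1*(1)*conj(-1) + 1*(1)*conj(1) + 1*(1)*conj(-1)
  = (1) + (-1) + (1) + (-1) + (1) + (-1) + (1) + (-1)
  = 0.
(Exp terms are combined using exp(i*s)*conj(exp(i*t)) = exp(i*(s-t)), and sums of them are collapsed using the identity that for every m > 1 the m distinct m-th roots of unity sum to 0, e.g. 1 + exp(2*I*pi/3) + exp(-2*I*pi/3) = 0.)
Dividing by |G| = 8 gives 0/8 = 0, matching the row-orthogonality relation <chi_0, chi_4> = [chi_0 = chi_4].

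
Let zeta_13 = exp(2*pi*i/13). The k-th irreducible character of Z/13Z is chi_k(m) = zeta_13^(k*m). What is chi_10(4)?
chi_10(4) = zeta_13^40 = exp(2*I*pi/13)

Why: chi_10(4) = zeta_13^(10*4) = zeta_13^40. Since zeta_13^13 = 1, this equals zeta_13^1 = exp(2*pi*i*1/13) = exp(2*I*pi/13).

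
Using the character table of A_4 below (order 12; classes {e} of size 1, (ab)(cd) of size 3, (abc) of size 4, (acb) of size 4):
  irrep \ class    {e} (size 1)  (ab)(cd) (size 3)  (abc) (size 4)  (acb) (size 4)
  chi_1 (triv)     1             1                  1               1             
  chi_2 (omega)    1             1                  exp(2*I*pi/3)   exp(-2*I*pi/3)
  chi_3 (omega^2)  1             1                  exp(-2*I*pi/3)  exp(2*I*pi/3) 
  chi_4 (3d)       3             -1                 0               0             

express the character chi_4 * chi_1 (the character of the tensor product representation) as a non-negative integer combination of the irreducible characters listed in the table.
chi_4 tensor chi_1 = chi_4 (all other irreducibles have multiplicity 0).

Justification: The character of a tensor product is the pointwise product (chi_4 * chi_1)(C) = chi_4(C) * chi_1(C):
  {e}: (3)*(1), (ab)(cd): (-1)*(1), (abc): (0)*(1), (acb): (0)*(1)
so (chi_4 * chi_1) takes values
  {e} -> 3, (ab)(cd) -> -1, (abc) -> 0, (acb) -> 0.
Now take the inner product of this character with each irreducible chi from the table, <chi_4*chi_1, chi> = (1/12) sum_C |C| (chi_4*chi_1)(C) conj(chi(C)):
  <chi_4*chi_1, chi_1> = (1/12)[1*(3)*conj(1) + 3*(-1)*conj(1) + 4*(0)*conj(1) + 4*(0)*conj(1)]
      = (1/12)[(3) + (-3) + (0) + (0)] = 0/12 = 0
  <chi_4*chi_1, chi_2> = (1/12)[1*(3)*conj(1) + 3*(-1)*conj(1) + 4*(0)*conj(exp(2*I*pi/3)) + 4*(0)*conj(exp(-2*I*pi/3))]
      = (1/12)[(3) + (-3) + (0) + (0)] = 0/12 = 0
  <chi_4*chi_1, chi_3> = (1/12)[1*(3)*conj(1) + 3*(-1)*conj(1) + 4*(0)*conj(exp(-2*I*pi/3)) + 4*(0)*conj(exp(2*I*pi/3))]
      = (1/12)[(3) + (-3) + (0) + (0)] = 0/12 = 0
  <chi_4*chi_1, chi_4> = (1/12)[1*(3)*conj(3) + 3*(-1)*conj(-1) + 4*(0)*conj(0) + 4*(0)*conj(0)]
      = (1/12)[(9) + (3) + (0) + (0)] = 12/12 = 1
(Exp terms are combined using exp(i*s)*conj(exp(i*t)) = exp(i*(s-t)), and sums of them are collapsed using the identity that for every m > 1 the m distinct m-th roots of unity sum to 0, e.g. 1 + exp(2*I*pi/3) + exp(-2*I*pi/3) = 0.)
Hence the multiplicities are chi_4: 1. Dimension check: dim(chi_4)*dim(chi_1) = 3*1 = 3 and sum (mult * dim) = 1*3 = 3.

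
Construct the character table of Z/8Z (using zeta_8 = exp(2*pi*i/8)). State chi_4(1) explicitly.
Character table of Z/8Z (irreps indexed chi_0,...,chi_7 with chi_k(m) = zeta_8^(k*m), zeta_8 = exp(2*pi*i/8)):
  irrep \ class  {0} (size 1)  {1} (size 1)    {2} (size 1)  {3} (size 1)    {4} (size 1)  {5} (size 1)    {6} (size 1)  {7} (size 1)  
  chi_0          1             1               1             1               1             1               1             1             
  chi_1          1             exp(I*pi/4)     I             exp(3*I*pi/4)   -1            exp(-3*I*pi/4)  -I            exp(-I*pi/4)  
  chi_2          1             I               -1            -I              1             I               -1            -I            
  chi_3          1             exp(3*I*pi/4)   -I            exp(I*pi/4)     -1            exp(-I*pi/4)    I             exp(-3*I*pi/4)
  chi_4          1             -1              1             -1              1             -1              1             -1            
  chi_5          1             exp(-3*I*pi/4)  I             exp(-I*pi/4)    -1            exp(I*pi/4)     -I            exp(3*I*pi/4) 
  chi_6          1             -I              -1            I               1             -I              -1            I             
  chi_7          1             exp(-I*pi/4)    -I            exp(-3*I*pi/4)  -1            exp(3*I*pi/4)   I             exp(I*pi/4)   

Spot check: chi_4(1) = zeta_8^(4*1) = zeta_8^4 = -1.

Details: Z/8Z is abelian, so all 8 irreducible complex representations are 1-dimensional. They are given by chi_k(m) = zeta_8^(k*m) for k = 0,...,7. Row orthogonality: sum_m chi_k(m) conj(chi_l(m)) = 8 * [k = l].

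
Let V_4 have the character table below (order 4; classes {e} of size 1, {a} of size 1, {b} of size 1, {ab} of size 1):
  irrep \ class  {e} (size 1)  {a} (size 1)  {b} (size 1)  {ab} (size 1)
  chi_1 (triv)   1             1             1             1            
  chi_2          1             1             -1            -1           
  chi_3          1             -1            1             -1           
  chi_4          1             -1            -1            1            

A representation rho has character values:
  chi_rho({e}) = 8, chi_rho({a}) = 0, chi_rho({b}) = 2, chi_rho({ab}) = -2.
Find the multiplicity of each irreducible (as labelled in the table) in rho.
Multiplicities: chi_1: 2, chi_2: 2, chi_3: 3, chi_4: 1.

Derivation: Use <chi_rho, chi> = (1/|G|) sum_C |C| * chi_rho(C) * conj(chi(C)) with |G| = 4 for each irreducible chi in the table:
  <chi_rho, chi_1> = (1/4)[1*(8)*conj(1) + 1*(0)*conj(1) + 1*(2)*conj(1) + 1*(-2)*conj(1)]
      = (1/4)[(8) + (0) + (2) + (-2)] = 8/4 = 2
  <chi_rho, chi_2> = (1/4)[1*(8)*conj(1) + 1*(0)*conj(1) + 1*(2)*conj(-1) + 1*(-2)*conj(-1)]
      = (1/4)[(8) + (0) + (-2) + (2)] = 8/4 = 2
  <chi_rho, chi_3> = (1/4)[1*(8)*conj(1) + 1*(0)*conj(-1) + 1*(2)*conj(1) + 1*(-2)*conj(-1)]
      = (1/4)[(8) + (0) + (2) + (2)] = 12/4 = 3
  <chi_rho, chi_4> = (1/4)[1*(8)*conj(1) + 1*(0)*conj(-1) + 1*(2)*conj(-1) + 1*(-2)*conj(1)]
      = (1/4)[(8) + (0) + (-2) + (-2)] = 4/4 = 1
Dimension check: dim(rho) = sum (mult * dim) = 2*1 + 2*1 + 3*1 + 1*1 = 8 = chi_rho(e) = 8.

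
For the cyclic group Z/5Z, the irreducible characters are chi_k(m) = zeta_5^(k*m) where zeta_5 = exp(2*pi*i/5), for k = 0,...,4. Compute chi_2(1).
chi_2(1) = zeta_5^2 = exp(4*I*pi/5)

Solution. chi_2(1) = zeta_5^(2*1) = zeta_5^2. Since zeta_5^5 = 1, this equals zeta_5^2 = exp(2*pi*i*2/5) = exp(4*I*pi/5).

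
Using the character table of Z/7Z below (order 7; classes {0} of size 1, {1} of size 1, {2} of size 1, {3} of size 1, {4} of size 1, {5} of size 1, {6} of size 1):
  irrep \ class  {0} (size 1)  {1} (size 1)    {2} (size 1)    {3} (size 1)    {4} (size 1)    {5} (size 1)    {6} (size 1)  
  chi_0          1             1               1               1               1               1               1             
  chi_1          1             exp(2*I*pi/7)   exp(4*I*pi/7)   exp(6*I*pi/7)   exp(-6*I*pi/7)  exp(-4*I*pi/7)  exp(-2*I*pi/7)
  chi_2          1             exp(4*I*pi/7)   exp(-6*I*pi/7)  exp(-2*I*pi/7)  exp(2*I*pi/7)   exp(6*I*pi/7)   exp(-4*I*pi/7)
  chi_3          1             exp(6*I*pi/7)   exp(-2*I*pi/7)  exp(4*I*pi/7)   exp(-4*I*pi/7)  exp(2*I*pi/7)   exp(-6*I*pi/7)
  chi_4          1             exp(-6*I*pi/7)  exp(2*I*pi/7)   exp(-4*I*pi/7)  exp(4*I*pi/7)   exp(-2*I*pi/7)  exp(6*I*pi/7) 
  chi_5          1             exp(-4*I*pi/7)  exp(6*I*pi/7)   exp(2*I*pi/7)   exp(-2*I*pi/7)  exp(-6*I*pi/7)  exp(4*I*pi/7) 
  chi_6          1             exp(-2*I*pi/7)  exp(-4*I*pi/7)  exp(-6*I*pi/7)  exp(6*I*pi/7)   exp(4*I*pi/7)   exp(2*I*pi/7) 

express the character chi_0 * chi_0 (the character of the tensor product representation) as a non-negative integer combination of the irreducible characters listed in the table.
chi_0 tensor chi_0 = chi_0 (all other irreducibles have multiplicity 0).

Reasoning: The character of a tensor product is the pointwise product (chi_0 * chi_0)(C) = chi_0(C) * chi_0(C):
  {0}: (1)*(1), {1}: (1)*(1), {2}: (1)*(1), {3}: (1)*(1), {4}: (1)*(1), {5}: (1)*(1), {6}: (1)*(1)
so (chi_0 * chi_0) takes values
  {0} -> 1, {1} -> 1, {2} -> 1, {3} -> 1, {4} -> 1, {5} -> 1, {6} -> 1.
Now take the inner product of this character with each irreducible chi from the table, <chi_0*chi_0, chi> = (1/7) sum_C |C| (chi_0*chi_0)(C) conj(chi(C)):
  <chi_0*chi_0, chi_0> = (1/7)[1*(1)*conj(1) + 1*(1)*conj(1) + 1*(1)*conj(1) + 1*(1)*conj(1) + 1*(1)*conj(1) + 1*(1)*conj(1) + 1*(1)*conj(1)]
      = (1/7)[(1) + (1) + (1) + (1) + (1) + (1) + (1)] = 7/7 = 1
  <chi_0*chi_0, chi_1> = (1/7)[1*(1)*conj(1) + 1*(1)*conj(exp(2*I*pi/7)) + 1*(1)*conj(exp(4*I*pi/7)) + 1*(1)*conj(exp(6*I*pi/7)) + 1*(1)*conj(exp(-6*I*pi/7)) + 1*(1)*conj(exp(-4*I*pi/7)) + 1*(1)*conj(exp(-2*I*pi/7))]
      = (1/7)[(1) + (exp(-2*I*pi/7)) + (exp(-4*I*pi/7)) + (exp(-6*I*pi/7)) + (exp(6*I*pi/7)) + (exp(4*I*pi/7)) + (exp(2*I*pi/7))] = 0/7 = 0
  <chi_0*chi_0, chi_2> = (1/7)[1*(1)*conj(1) + 1*(1)*conj(exp(4*I*pi/7)) + 1*(1)*conj(exp(-6*I*pi/7)) + 1*(1)*conj(exp(-2*I*pi/7)) + 1*(1)*conj(exp(2*I*pi/7)) + 1*(1)*conj(exp(6*I*pi/7)) + 1*(1)*conj(exp(-4*I*pi/7))]
      = (1/7)[(1) + (exp(-4*I*pi/7)) + (exp(6*I*pi/7)) + (exp(2*I*pi/7)) + (exp(-2*I*pi/7)) + (exp(-6*I*pi/7)) + (exp(4*I*pi/7))] = 0/7 = 0
  <chi_0*chi_0, chi_3> = (1/7)[1*(1)*conj(1) + 1*(1)*conj(exp(6*I*pi/7)) + 1*(1)*conj(exp(-2*I*pi/7)) + 1*(1)*conj(exp(4*I*pi/7)) + 1*(1)*conj(exp(-4*I*pi/7)) + 1*(1)*conj(exp(2*I*pi/7)) + 1*(1)*conj(exp(-6*I*pi/7))]
      = (1/7)[(1) + (exp(-6*I*pi/7)) + (exp(2*I*pi/7)) + (exp(-4*I*pi/7)) + (exp(4*I*pi/7)) + (exp(-2*I*pi/7)) + (exp(6*I*pi/7))] = 0/7 = 0
  <chi_0*chi_0, chi_4> = (1/7)[1*(1)*conj(1) + 1*(1)*conj(exp(-6*I*pi/7)) + 1*(1)*conj(exp(2*I*pi/7)) + 1*(1)*conj(exp(-4*I*pi/7)) + 1*(1)*conj(exp(4*I*pi/7)) + 1*(1)*conj(exp(-2*I*pi/7)) + 1*(1)*conj(exp(6*I*pi/7))]
      = (1/7)[(1) + (exp(6*I*pi/7)) + (exp(-2*I*pi/7)) + (exp(4*I*pi/7)) + (exp(-4*I*pi/7)) + (exp(2*I*pi/7)) + (exp(-6*I*pi/7))] = 0/7 = 0
  <chi_0*chi_0, chi_5> = (1/7)[1*(1)*conj(1) + 1*(1)*conj(exp(-4*I*pi/7)) + 1*(1)*conj(exp(6*I*pi/7)) + 1*(1)*conj(exp(2*I*pi/7)) + 1*(1)*conj(exp(-2*I*pi/7)) + 1*(1)*conj(exp(-6*I*pi/7)) + 1*(1)*conj(exp(4*I*pi/7))]
      = (1/7)[(1) + (exp(4*I*pi/7)) + (exp(-6*I*pi/7)) + (exp(-2*I*pi/7)) + (exp(2*I*pi/7)) + (exp(6*I*pi/7)) + (exp(-4*I*pi/7))] = 0/7 = 0
  <chi_0*chi_0, chi_6> = (1/7)[1*(1)*conj(1) + 1*(1)*conj(exp(-2*I*pi/7)) + 1*(1)*conj(exp(-4*I*pi/7)) + 1*(1)*conj(exp(-6*I*pi/7)) + 1*(1)*conj(exp(6*I*pi/7)) + 1*(1)*conj(exp(4*I*pi/7)) + 1*(1)*conj(exp(2*I*pi/7))]
      = (1/7)[(1) + (exp(2*I*pi/7)) + (exp(4*I*pi/7)) + (exp(6*I*pi/7)) + (exp(-6*I*pi/7)) + (exp(-4*I*pi/7)) + (exp(-2*I*pi/7))] = 0/7 = 0
(Exp terms are combined using exp(i*s)*conj(exp(i*t)) = exp(i*(s-t)), and sums of them are collapsed using the identity that for every m > 1 the m distinct m-th roots of unity sum to 0, e.g. 1 + exp(2*I*pi/3) + exp(-2*I*pi/3) = 0.)
Hence the multiplicities are chi_0: 1. Dimension check: dim(chi_0)*dim(chi_0) = 1*1 = 1 and sum (mult * dim) = 1*1 = 1.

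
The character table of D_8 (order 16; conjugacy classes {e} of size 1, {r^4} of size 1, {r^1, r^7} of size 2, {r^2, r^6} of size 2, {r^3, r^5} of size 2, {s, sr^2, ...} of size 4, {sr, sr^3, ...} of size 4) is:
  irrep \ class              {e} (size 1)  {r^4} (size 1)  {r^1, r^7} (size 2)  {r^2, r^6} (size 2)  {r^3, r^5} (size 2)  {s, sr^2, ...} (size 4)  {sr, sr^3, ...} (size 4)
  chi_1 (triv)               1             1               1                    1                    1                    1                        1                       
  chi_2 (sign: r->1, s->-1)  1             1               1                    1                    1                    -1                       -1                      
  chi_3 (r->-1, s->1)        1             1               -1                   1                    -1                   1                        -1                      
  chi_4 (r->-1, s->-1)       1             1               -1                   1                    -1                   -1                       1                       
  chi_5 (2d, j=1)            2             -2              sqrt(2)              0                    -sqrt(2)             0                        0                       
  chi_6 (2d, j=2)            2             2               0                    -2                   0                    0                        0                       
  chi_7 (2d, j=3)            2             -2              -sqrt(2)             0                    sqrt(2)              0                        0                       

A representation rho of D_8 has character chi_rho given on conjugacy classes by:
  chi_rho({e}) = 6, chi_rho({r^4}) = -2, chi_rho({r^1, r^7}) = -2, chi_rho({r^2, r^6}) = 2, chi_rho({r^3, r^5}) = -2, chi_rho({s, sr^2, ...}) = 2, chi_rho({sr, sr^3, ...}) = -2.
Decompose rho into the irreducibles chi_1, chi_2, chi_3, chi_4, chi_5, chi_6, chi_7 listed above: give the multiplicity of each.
Multiplicities: chi_1: 0, chi_2: 0, chi_3: 2, chi_4: 0, chi_5: 1, chi_6: 0, chi_7: 1.

Proof sketch: Use <chi_rho, chi> = (1/|G|) sum_C |C| * chi_rho(C) * conj(chi(C)) with |G| = 16 for each irreducible chi in the table:
  <chi_rho, chi_1> = (1/16)[1*(6)*conj(1) + 1*(-2)*conj(1) + 2*(-2)*conj(1) + 2*(2)*conj(1) + 2*(-2)*conj(1) + 4*(2)*conj(1) + 4*(-2)*conj(1)]
      = (1/16)[(6) + (-2) + (-4) + (4) + (-4) + (8) + (-8)] = 0/16 = 0
  <chi_rho, chi_2> = (1/16)[1*(6)*conj(1) + 1*(-2)*conj(1) + 2*(-2)*conj(1) + 2*(2)*conj(1) + 2*(-2)*conj(1) + 4*(2)*conj(-1) + 4*(-2)*conj(-1)]
      = (1/16)[(6) + (-2) + (-4) + (4) + (-4) + (-8) + (8)] = 0/16 = 0
  <chi_rho, chi_3> = (1/16)[1*(6)*conj(1) + 1*(-2)*conj(1) + 2*(-2)*conj(-1) + 2*(2)*conj(1) + 2*(-2)*conj(-1) + 4*(2)*conj(1) + 4*(-2)*conj(-1)]
      = (1/16)[(6) + (-2) + (4) + (4) + (4) + (8) + (8)] = 32/16 = 2
  <chi_rho, chi_4> = (1/16)[1*(6)*conj(1) + 1*(-2)*conj(1) + 2*(-2)*conj(-1) + 2*(2)*conj(1) + 2*(-2)*conj(-1) + 4*(2)*conj(-1) + 4*(-2)*conj(1)]
      = (1/16)[(6) + (-2) + (4) + (4) + (4) + (-8) + (-8)] = 0/16 = 0
  <chi_rho, chi_5> = (1/16)[1*(6)*conj(2) + 1*(-2)*conj(-2) + 2*(-2)*conj(sqrt(2)) + 2*(2)*conj(0) + 2*(-2)*conj(-sqrt(2)) + 4*(2)*conj(0) + 4*(-2)*conj(0)]
      = (1/16)[(12) + (4) + (-4*sqrt(2)) + (0) + (4*sqrt(2)) + (0) + (0)] = 16/16 = 1
  <chi_rho, chi_6> = (1/16)[1*(6)*conj(2) + 1*(-2)*conj(2) + 2*(-2)*conj(0) + 2*(2)*conj(-2) + 2*(-2)*conj(0) + 4*(2)*conj(0) + 4*(-2)*conj(0)]
      = (1/16)[(12) + (-4) + (0) + (-8) + (0) + (0) + (0)] = 0/16 = 0
  <chi_rho, chi_7> = (1/16)[1*(6)*conj(2) + 1*(-2)*conj(-2) + 2*(-2)*conj(-sqrt(2)) + 2*(2)*conj(0) + 2*(-2)*conj(sqrt(2)) + 4*(2)*conj(0) + 4*(-2)*conj(0)]
      = (1/16)[(12) + (4) + (4*sqrt(2)) + (0) + (-4*sqrt(2)) + (0) + (0)] = 16/16 = 1
Dimension check: dim(rho) = sum (mult * dim) = 0*1 + 0*1 + 2*1 + 0*1 + 1*2 + 0*2 + 1*2 = 6 = chi_rho(e) = 6.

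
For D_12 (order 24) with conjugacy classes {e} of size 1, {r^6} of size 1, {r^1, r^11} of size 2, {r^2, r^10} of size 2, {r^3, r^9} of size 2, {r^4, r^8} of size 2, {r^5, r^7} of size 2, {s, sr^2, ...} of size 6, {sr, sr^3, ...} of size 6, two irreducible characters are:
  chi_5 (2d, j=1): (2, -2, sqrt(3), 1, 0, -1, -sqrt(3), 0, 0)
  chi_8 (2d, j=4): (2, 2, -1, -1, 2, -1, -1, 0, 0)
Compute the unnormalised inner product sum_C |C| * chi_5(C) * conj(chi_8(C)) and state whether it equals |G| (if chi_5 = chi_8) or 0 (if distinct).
Sum = 0; so <chi_5, chi_8> = 0 (distinct irreducibles are orthogonal).

Why: Compute term by term over conjugacy classes (|C| * chi_5(C) * conj(chi_8(C))):
  1*(2)*conj(2) + 1*(-2)*conj(2) + 2*(sqrt(3))*conj(-1) + 2*(1)*conj(-1) + 2*(0)*conj(2) + 2*(-1)*conj(-1) + 2*(-sqrt(3))*conj(-1) + 6*(0)*conj(0) + 6*(0)*conj(0)
  = (4) + (-4) + (-2*sqrt(3)) + (-2) + (0) + (2) + (2*sqrt(3)) + (0) + (0)
  = 0.
Dividing by |G| = 24 gives 0/24 = 0, matching the row-orthogonality relation <chi_5, chi_8> = [chi_5 = chi_8].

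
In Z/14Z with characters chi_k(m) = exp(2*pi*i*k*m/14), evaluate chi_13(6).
chi_13(6) = zeta_14^78 = exp(-6*I*pi/7)

Reasoning: chi_13(6) = zeta_14^(13*6) = zeta_14^78. Since zeta_14^14 = 1, this equals zeta_14^8 = exp(2*pi*i*8/14) = exp(-6*I*pi/7).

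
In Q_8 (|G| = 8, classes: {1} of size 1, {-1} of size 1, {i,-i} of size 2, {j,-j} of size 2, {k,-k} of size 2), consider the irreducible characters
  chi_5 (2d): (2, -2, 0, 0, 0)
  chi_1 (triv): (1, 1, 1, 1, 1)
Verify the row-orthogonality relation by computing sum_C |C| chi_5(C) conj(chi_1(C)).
Sum = 0; so <chi_5, chi_1> = 0 (distinct irreducibles are orthogonal).

Explanation: Compute term by term over conjugacy classes (|C| * chi_5(C) * conj(chi_1(C))):
  1*(2)*conj(1) + 1*(-2)*conj(1) + 2*(0)*conj(1) + 2*(0)*conj(1) + 2*(0)*conj(1)
  = (2) + (-2) + (0) + (0) + (0)
  = 0.
Dividing by |G| = 8 gives 0/8 = 0, matching the row-orthogonality relation <chi_5, chi_1> = [chi_5 = chi_1].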